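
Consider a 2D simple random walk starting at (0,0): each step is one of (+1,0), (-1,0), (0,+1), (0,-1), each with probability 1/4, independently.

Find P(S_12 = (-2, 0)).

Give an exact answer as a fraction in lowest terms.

Answer: 9801/262144

Derivation:
Let h be the number of horizontal steps (so 12-h are vertical). To end at (-2,0) need (h-2)/2 right-steps and ((12-h)+0)/2 up-steps.
Sum over h with 2 ≤ h ≤ 12, h ≡ 0 (mod 2), 12-h ≡ 0 (mod 2):
h=2: C(12,2)·C(2,0)·C(10,5) = 66·1·252 = 16632
h=4: C(12,4)·C(4,1)·C(8,4) = 495·4·70 = 138600
h=6: C(12,6)·C(6,2)·C(6,3) = 924·15·20 = 277200
h=8: C(12,8)·C(8,3)·C(4,2) = 495·56·6 = 166320
h=10: C(12,10)·C(10,4)·C(2,1) = 66·210·2 = 27720
h=12: C(12,12)·C(12,5)·C(0,0) = 1·792·1 = 792
Total favorable: 627264
Total paths: 4^12 = 16777216
P = 627264/16777216 = 9801/262144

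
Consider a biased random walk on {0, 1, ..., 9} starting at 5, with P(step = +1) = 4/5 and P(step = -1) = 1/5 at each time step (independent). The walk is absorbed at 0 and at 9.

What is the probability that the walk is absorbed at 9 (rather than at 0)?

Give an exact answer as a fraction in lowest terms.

Answer: 87296/87381

Derivation:
Biased walk: p = 4/5, q = 1/5, r = q/p = 1/4
Gambler's ruin: P(hit 9 before 0 | start at 5) = (1 - r^a)/(1 - r^N)
r^5 = 1/1024; r^9 = 1/262144
P = (1 - 1/1024) / (1 - 1/262144) = 1023/1024 / 262143/262144 = 87296/87381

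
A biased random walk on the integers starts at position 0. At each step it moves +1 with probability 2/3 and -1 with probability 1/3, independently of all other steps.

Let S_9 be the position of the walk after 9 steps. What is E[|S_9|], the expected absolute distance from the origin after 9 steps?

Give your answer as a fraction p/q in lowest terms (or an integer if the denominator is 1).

Answer: 2549/729

Derivation:
S_9 takes values m ≡ 1 (mod 2) with |m| ≤ 9; P(S_9=m) = C(9,(9+m)/2) · (2/3)^((9+m)/2) · (1/3)^((9-m)/2).
Distribution: P(S=-9)=1/19683, P(S=-7)=2/2187, P(S=-5)=16/2187, P(S=-3)=224/6561, P(S=-1)=224/2187, P(S=1)=448/2187, P(S=3)=1792/6561, P(S=5)=512/2187, P(S=7)=256/2187, P(S=9)=512/19683
E[|S_9|] = Σ_m |m|·P(S_9=m) = 2549/729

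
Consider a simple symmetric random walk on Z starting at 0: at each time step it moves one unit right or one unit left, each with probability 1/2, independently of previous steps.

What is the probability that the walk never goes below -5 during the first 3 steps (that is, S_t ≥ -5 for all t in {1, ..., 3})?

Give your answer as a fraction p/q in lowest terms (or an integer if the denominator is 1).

Let f(t,s) = #length-t paths at position s with S_1..S_t all ≥ -5.
f(t,s) = f(t-1,s-1) + f(t-1,s+1) for s ≥ -5; f(t,s) = 0 for s < -5.
t=0: f(0,0)=1
t=1: f(1,-1)=1 f(1,1)=1
t=2: f(2,-2)=1 f(2,0)=2 f(2,2)=1
t=3: f(3,-3)=1 f(3,-1)=3 f(3,1)=3 f(3,3)=1
Σ_s f(3,s) = 8
P = 8/8 = 1

Answer: 1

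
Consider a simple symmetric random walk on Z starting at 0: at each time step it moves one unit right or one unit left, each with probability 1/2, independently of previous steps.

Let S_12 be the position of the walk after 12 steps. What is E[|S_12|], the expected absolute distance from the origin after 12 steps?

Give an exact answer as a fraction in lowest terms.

S_12 takes values m ≡ 0 (mod 2) with |m| ≤ 12; P(S_12=m) = C(12,(12+m)/2)/2^12.
Total paths: 2^12 = 4096
Distribution: P(S=-12)=1/4096, P(S=-10)=12/4096, P(S=-8)=66/4096, P(S=-6)=220/4096, P(S=-4)=495/4096, P(S=-2)=792/4096, P(S=0)=924/4096, P(S=2)=792/4096, P(S=4)=495/4096, P(S=6)=220/4096, P(S=8)=66/4096, P(S=10)=12/4096, P(S=12)=1/4096
E[|S_12|] = Σ_m |m|·P(S_12=m) = 11088/4096 = 693/256

Answer: 693/256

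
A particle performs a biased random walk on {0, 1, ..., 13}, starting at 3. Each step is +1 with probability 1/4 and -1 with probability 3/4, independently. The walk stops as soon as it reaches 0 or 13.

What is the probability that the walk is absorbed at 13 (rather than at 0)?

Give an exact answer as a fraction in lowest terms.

Biased walk: p = 1/4, q = 3/4, r = q/p = 3
Gambler's ruin: P(hit 13 before 0 | start at 3) = (1 - r^a)/(1 - r^N)
r^3 = 27; r^13 = 1594323
P = (1 - 27) / (1 - 1594323) = -26 / -1594322 = 13/797161

Answer: 13/797161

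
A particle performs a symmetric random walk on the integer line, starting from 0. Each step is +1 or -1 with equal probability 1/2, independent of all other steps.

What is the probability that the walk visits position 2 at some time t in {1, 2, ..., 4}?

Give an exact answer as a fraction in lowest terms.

Count via complement. Let g(t,s) = #length-t paths at position s with S_1..S_t all ≠ 2.
g(t,s) = g(t-1,s-1) + g(t-1,s+1) for s ≠ 2; g(t,2) = 0.
t=0: g(0,0)=1
t=1: g(1,-1)=1 g(1,1)=1
t=2: g(2,-2)=1 g(2,0)=2
t=3: g(3,-3)=1 g(3,-1)=3 g(3,1)=2
t=4: g(4,-4)=1 g(4,-2)=4 g(4,0)=5
Paths never hitting 2: Σ_s g(4,s) = 10
Paths hitting 2: 2^4 - 10 = 6
P = 6/16 = 3/8

Answer: 3/8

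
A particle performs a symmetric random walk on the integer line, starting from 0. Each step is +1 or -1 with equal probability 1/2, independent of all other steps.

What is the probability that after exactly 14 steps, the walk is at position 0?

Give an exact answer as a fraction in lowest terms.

To return to 0 after 14 steps: need exactly 7 steps of +1 and 7 of -1.
Favorable paths: C(14,7) = 3432
Total paths: 2^14 = 16384
P = 3432/16384 = 429/2048

Answer: 429/2048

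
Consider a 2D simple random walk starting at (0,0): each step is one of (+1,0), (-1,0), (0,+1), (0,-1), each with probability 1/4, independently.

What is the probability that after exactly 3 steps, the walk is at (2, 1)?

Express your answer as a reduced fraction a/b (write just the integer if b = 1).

Let h be the number of horizontal steps (so 3-h are vertical). To end at (2,1) need (h+2)/2 right-steps and ((3-h)+1)/2 up-steps.
Sum over h with 2 ≤ h ≤ 2, h ≡ 0 (mod 2), 3-h ≡ 1 (mod 2):
h=2: C(3,2)·C(2,2)·C(1,1) = 3·1·1 = 3
Total favorable: 3
Total paths: 4^3 = 64
P = 3/64 = 3/64

Answer: 3/64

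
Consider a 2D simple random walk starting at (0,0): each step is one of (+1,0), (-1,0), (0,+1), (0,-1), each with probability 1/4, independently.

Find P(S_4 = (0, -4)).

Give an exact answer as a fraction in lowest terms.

Let h be the number of horizontal steps (so 4-h are vertical). To end at (0,-4) need (h+0)/2 right-steps and ((4-h)-4)/2 up-steps.
Sum over h with 0 ≤ h ≤ 0, h ≡ 0 (mod 2), 4-h ≡ 0 (mod 2):
h=0: C(4,0)·C(0,0)·C(4,0) = 1·1·1 = 1
Total favorable: 1
Total paths: 4^4 = 256
P = 1/256 = 1/256

Answer: 1/256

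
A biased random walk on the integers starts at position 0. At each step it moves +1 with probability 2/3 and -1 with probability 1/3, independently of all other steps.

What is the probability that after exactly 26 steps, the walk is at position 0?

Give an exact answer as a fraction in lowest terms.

Answer: 85201715200/2541865828329

Derivation:
To be at 0 after 26 steps: need exactly 13 steps of +1 and 13 of -1.
Number of such sequences: C(26,13) = 10400600
Each has probability (2/3)^13 · (1/3)^13 = 8192/2541865828329
P = 10400600 · 8192/2541865828329 = 85201715200/2541865828329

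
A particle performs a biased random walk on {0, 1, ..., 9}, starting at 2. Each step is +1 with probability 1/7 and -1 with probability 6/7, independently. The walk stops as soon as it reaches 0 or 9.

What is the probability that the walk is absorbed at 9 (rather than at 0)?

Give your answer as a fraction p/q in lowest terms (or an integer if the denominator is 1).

Biased walk: p = 1/7, q = 6/7, r = q/p = 6
Gambler's ruin: P(hit 9 before 0 | start at 2) = (1 - r^a)/(1 - r^N)
r^2 = 36; r^9 = 10077696
P = (1 - 36) / (1 - 10077696) = -35 / -10077695 = 7/2015539

Answer: 7/2015539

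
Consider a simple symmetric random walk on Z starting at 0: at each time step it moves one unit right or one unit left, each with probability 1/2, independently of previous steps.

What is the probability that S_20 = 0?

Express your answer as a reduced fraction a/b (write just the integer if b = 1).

Answer: 46189/262144

Derivation:
To return to 0 after 20 steps: need exactly 10 steps of +1 and 10 of -1.
Favorable paths: C(20,10) = 184756
Total paths: 2^20 = 1048576
P = 184756/1048576 = 46189/262144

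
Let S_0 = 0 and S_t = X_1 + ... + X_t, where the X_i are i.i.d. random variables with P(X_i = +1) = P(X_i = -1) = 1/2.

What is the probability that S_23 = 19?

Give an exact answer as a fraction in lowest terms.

Answer: 253/8388608

Derivation:
To reach position 19 after 23 steps: need 21 steps of +1 and 2 of -1.
Favorable paths: C(23,21) = 253
Total paths: 2^23 = 8388608
P = 253/8388608 = 253/8388608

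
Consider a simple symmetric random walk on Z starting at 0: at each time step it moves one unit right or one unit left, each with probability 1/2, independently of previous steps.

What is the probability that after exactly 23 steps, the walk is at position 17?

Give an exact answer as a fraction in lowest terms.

To reach position 17 after 23 steps: need 20 steps of +1 and 3 of -1.
Favorable paths: C(23,20) = 1771
Total paths: 2^23 = 8388608
P = 1771/8388608 = 1771/8388608

Answer: 1771/8388608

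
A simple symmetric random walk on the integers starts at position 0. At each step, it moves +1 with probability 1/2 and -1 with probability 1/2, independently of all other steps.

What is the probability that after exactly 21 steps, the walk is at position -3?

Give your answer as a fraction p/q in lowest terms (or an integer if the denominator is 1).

Answer: 146965/1048576

Derivation:
To reach position -3 after 21 steps: need 9 steps of +1 and 12 of -1.
Favorable paths: C(21,9) = 293930
Total paths: 2^21 = 2097152
P = 293930/2097152 = 146965/1048576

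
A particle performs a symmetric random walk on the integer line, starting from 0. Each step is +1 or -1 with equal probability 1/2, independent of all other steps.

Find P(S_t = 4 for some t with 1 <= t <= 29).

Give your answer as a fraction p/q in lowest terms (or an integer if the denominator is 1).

Count via complement. Let g(t,s) = #length-t paths at position s with S_1..S_t all ≠ 4.
g(t,s) = g(t-1,s-1) + g(t-1,s+1) for s ≠ 4; g(t,4) = 0.
t=0: g(0,0)=1
t=1: g(1,-1)=1 g(1,1)=1
t=2: g(2,-2)=1 g(2,0)=2 g(2,2)=1
t=3: g(3,-3)=1 g(3,-1)=3 g(3,1)=3 g(3,3)=1
t=4: g(4,-4)=1 g(4,-2)=4 g(4,0)=6 g(4,2)=4
t=5: g(5,-5)=1 g(5,-3)=5 g(5,-1)=10 g(5,1)=10 g(5,3)=4
t=6: g(6,-6)=1 g(6,-4)=6 g(6,-2)=15 g(6,0)=20 g(6,2)=14
t=7: g(7,-7)=1 g(7,-5)=7 g(7,-3)=21 g(7,-1)=35 g(7,1)=34 g(7,3)=14
t=8: g(8,-8)=1 g(8,-6)=8 g(8,-4)=28 g(8,-2)=56 g(8,0)=69 g(8,2)=48
t=9: g(9,-9)=1 g(9,-7)=9 g(9,-5)=36 g(9,-3)=84 g(9,-1)=125 g(9,1)=117 g(9,3)=48
t=10: g(10,-10)=1 g(10,-8)=10 g(10,-6)=45 g(10,-4)=120 g(10,-2)=209 g(10,0)=242 g(10,2)=165
t=11: g(11,-11)=1 g(11,-9)=11 g(11,-7)=55 g(11,-5)=165 g(11,-3)=329 g(11,-1)=451 g(11,1)=407 g(11,3)=165
t=12: g(12,-12)=1 g(12,-10)=12 g(12,-8)=66 g(12,-6)=220 g(12,-4)=494 g(12,-2)=780 g(12,0)=858 g(12,2)=572
t=13: g(13,-13)=1 g(13,-11)=13 g(13,-9)=78 g(13,-7)=286 g(13,-5)=714 g(13,-3)=1274 g(13,-1)=1638 g(13,1)=1430 g(13,3)=572
t=14: g(14,-14)=1 g(14,-12)=14 g(14,-10)=91 g(14,-8)=364 g(14,-6)=1000 g(14,-4)=1988 g(14,-2)=2912 g(14,0)=3068 g(14,2)=2002
t=15: g(15,-15)=1 g(15,-13)=15 g(15,-11)=105 g(15,-9)=455 g(15,-7)=1364 g(15,-5)=2988 g(15,-3)=4900 g(15,-1)=5980 g(15,1)=5070 g(15,3)=2002
t=16: g(16,-16)=1 g(16,-14)=16 g(16,-12)=120 g(16,-10)=560 g(16,-8)=1819 g(16,-6)=4352 g(16,-4)=7888 g(16,-2)=10880 g(16,0)=11050 g(16,2)=7072
t=17: g(17,-17)=1 g(17,-15)=17 g(17,-13)=136 g(17,-11)=680 g(17,-9)=2379 g(17,-7)=6171 g(17,-5)=12240 g(17,-3)=18768 g(17,-1)=21930 g(17,1)=18122 g(17,3)=7072
t=18: g(18,-18)=1 g(18,-16)=18 g(18,-14)=153 g(18,-12)=816 g(18,-10)=3059 g(18,-8)=8550 g(18,-6)=18411 g(18,-4)=31008 g(18,-2)=40698 g(18,0)=40052 g(18,2)=25194
t=19: g(19,-19)=1 g(19,-17)=19 g(19,-15)=171 g(19,-13)=969 g(19,-11)=3875 g(19,-9)=11609 g(19,-7)=26961 g(19,-5)=49419 g(19,-3)=71706 g(19,-1)=80750 g(19,1)=65246 g(19,3)=25194
t=20: g(20,-20)=1 g(20,-18)=20 g(20,-16)=190 g(20,-14)=1140 g(20,-12)=4844 g(20,-10)=15484 g(20,-8)=38570 g(20,-6)=76380 g(20,-4)=121125 g(20,-2)=152456 g(20,0)=145996 g(20,2)=90440
t=21: g(21,-21)=1 g(21,-19)=21 g(21,-17)=210 g(21,-15)=1330 g(21,-13)=5984 g(21,-11)=20328 g(21,-9)=54054 g(21,-7)=114950 g(21,-5)=197505 g(21,-3)=273581 g(21,-1)=298452 g(21,1)=236436 g(21,3)=90440
t=22: g(22,-22)=1 g(22,-20)=22 g(22,-18)=231 g(22,-16)=1540 g(22,-14)=7314 g(22,-12)=26312 g(22,-10)=74382 g(22,-8)=169004 g(22,-6)=312455 g(22,-4)=471086 g(22,-2)=572033 g(22,0)=534888 g(22,2)=326876
t=23: g(23,-23)=1 g(23,-21)=23 g(23,-19)=253 g(23,-17)=1771 g(23,-15)=8854 g(23,-13)=33626 g(23,-11)=100694 g(23,-9)=243386 g(23,-7)=481459 g(23,-5)=783541 g(23,-3)=1043119 g(23,-1)=1106921 g(23,1)=861764 g(23,3)=326876
t=24: g(24,-24)=1 g(24,-22)=24 g(24,-20)=276 g(24,-18)=2024 g(24,-16)=10625 g(24,-14)=42480 g(24,-12)=134320 g(24,-10)=344080 g(24,-8)=724845 g(24,-6)=1265000 g(24,-4)=1826660 g(24,-2)=2150040 g(24,0)=1968685 g(24,2)=1188640
t=25: g(25,-25)=1 g(25,-23)=25 g(25,-21)=300 g(25,-19)=2300 g(25,-17)=12649 g(25,-15)=53105 g(25,-13)=176800 g(25,-11)=478400 g(25,-9)=1068925 g(25,-7)=1989845 g(25,-5)=3091660 g(25,-3)=3976700 g(25,-1)=4118725 g(25,1)=3157325 g(25,3)=1188640
t=26: g(26,-26)=1 g(26,-24)=26 g(26,-22)=325 g(26,-20)=2600 g(26,-18)=14949 g(26,-16)=65754 g(26,-14)=229905 g(26,-12)=655200 g(26,-10)=1547325 g(26,-8)=3058770 g(26,-6)=5081505 g(26,-4)=7068360 g(26,-2)=8095425 g(26,0)=7276050 g(26,2)=4345965
t=27: g(27,-27)=1 g(27,-25)=27 g(27,-23)=351 g(27,-21)=2925 g(27,-19)=17549 g(27,-17)=80703 g(27,-15)=295659 g(27,-13)=885105 g(27,-11)=2202525 g(27,-9)=4606095 g(27,-7)=8140275 g(27,-5)=12149865 g(27,-3)=15163785 g(27,-1)=15371475 g(27,1)=11622015 g(27,3)=4345965
t=28: g(28,-28)=1 g(28,-26)=28 g(28,-24)=378 g(28,-22)=3276 g(28,-20)=20474 g(28,-18)=98252 g(28,-16)=376362 g(28,-14)=1180764 g(28,-12)=3087630 g(28,-10)=6808620 g(28,-8)=12746370 g(28,-6)=20290140 g(28,-4)=27313650 g(28,-2)=30535260 g(28,0)=26993490 g(28,2)=15967980
t=29: g(29,-29)=1 g(29,-27)=29 g(29,-25)=406 g(29,-23)=3654 g(29,-21)=23750 g(29,-19)=118726 g(29,-17)=474614 g(29,-15)=1557126 g(29,-13)=4268394 g(29,-11)=9896250 g(29,-9)=19554990 g(29,-7)=33036510 g(29,-5)=47603790 g(29,-3)=57848910 g(29,-1)=57528750 g(29,1)=42961470 g(29,3)=15967980
Paths never hitting 4: Σ_s g(29,s) = 290845350
Paths hitting 4: 2^29 - 290845350 = 246025562
P = 246025562/536870912 = 123012781/268435456

Answer: 123012781/268435456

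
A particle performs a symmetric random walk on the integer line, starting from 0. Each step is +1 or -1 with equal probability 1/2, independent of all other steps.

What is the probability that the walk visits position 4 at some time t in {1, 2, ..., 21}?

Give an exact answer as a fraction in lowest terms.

Count via complement. Let g(t,s) = #length-t paths at position s with S_1..S_t all ≠ 4.
g(t,s) = g(t-1,s-1) + g(t-1,s+1) for s ≠ 4; g(t,4) = 0.
t=0: g(0,0)=1
t=1: g(1,-1)=1 g(1,1)=1
t=2: g(2,-2)=1 g(2,0)=2 g(2,2)=1
t=3: g(3,-3)=1 g(3,-1)=3 g(3,1)=3 g(3,3)=1
t=4: g(4,-4)=1 g(4,-2)=4 g(4,0)=6 g(4,2)=4
t=5: g(5,-5)=1 g(5,-3)=5 g(5,-1)=10 g(5,1)=10 g(5,3)=4
t=6: g(6,-6)=1 g(6,-4)=6 g(6,-2)=15 g(6,0)=20 g(6,2)=14
t=7: g(7,-7)=1 g(7,-5)=7 g(7,-3)=21 g(7,-1)=35 g(7,1)=34 g(7,3)=14
t=8: g(8,-8)=1 g(8,-6)=8 g(8,-4)=28 g(8,-2)=56 g(8,0)=69 g(8,2)=48
t=9: g(9,-9)=1 g(9,-7)=9 g(9,-5)=36 g(9,-3)=84 g(9,-1)=125 g(9,1)=117 g(9,3)=48
t=10: g(10,-10)=1 g(10,-8)=10 g(10,-6)=45 g(10,-4)=120 g(10,-2)=209 g(10,0)=242 g(10,2)=165
t=11: g(11,-11)=1 g(11,-9)=11 g(11,-7)=55 g(11,-5)=165 g(11,-3)=329 g(11,-1)=451 g(11,1)=407 g(11,3)=165
t=12: g(12,-12)=1 g(12,-10)=12 g(12,-8)=66 g(12,-6)=220 g(12,-4)=494 g(12,-2)=780 g(12,0)=858 g(12,2)=572
t=13: g(13,-13)=1 g(13,-11)=13 g(13,-9)=78 g(13,-7)=286 g(13,-5)=714 g(13,-3)=1274 g(13,-1)=1638 g(13,1)=1430 g(13,3)=572
t=14: g(14,-14)=1 g(14,-12)=14 g(14,-10)=91 g(14,-8)=364 g(14,-6)=1000 g(14,-4)=1988 g(14,-2)=2912 g(14,0)=3068 g(14,2)=2002
t=15: g(15,-15)=1 g(15,-13)=15 g(15,-11)=105 g(15,-9)=455 g(15,-7)=1364 g(15,-5)=2988 g(15,-3)=4900 g(15,-1)=5980 g(15,1)=5070 g(15,3)=2002
t=16: g(16,-16)=1 g(16,-14)=16 g(16,-12)=120 g(16,-10)=560 g(16,-8)=1819 g(16,-6)=4352 g(16,-4)=7888 g(16,-2)=10880 g(16,0)=11050 g(16,2)=7072
t=17: g(17,-17)=1 g(17,-15)=17 g(17,-13)=136 g(17,-11)=680 g(17,-9)=2379 g(17,-7)=6171 g(17,-5)=12240 g(17,-3)=18768 g(17,-1)=21930 g(17,1)=18122 g(17,3)=7072
t=18: g(18,-18)=1 g(18,-16)=18 g(18,-14)=153 g(18,-12)=816 g(18,-10)=3059 g(18,-8)=8550 g(18,-6)=18411 g(18,-4)=31008 g(18,-2)=40698 g(18,0)=40052 g(18,2)=25194
t=19: g(19,-19)=1 g(19,-17)=19 g(19,-15)=171 g(19,-13)=969 g(19,-11)=3875 g(19,-9)=11609 g(19,-7)=26961 g(19,-5)=49419 g(19,-3)=71706 g(19,-1)=80750 g(19,1)=65246 g(19,3)=25194
t=20: g(20,-20)=1 g(20,-18)=20 g(20,-16)=190 g(20,-14)=1140 g(20,-12)=4844 g(20,-10)=15484 g(20,-8)=38570 g(20,-6)=76380 g(20,-4)=121125 g(20,-2)=152456 g(20,0)=145996 g(20,2)=90440
t=21: g(21,-21)=1 g(21,-19)=21 g(21,-17)=210 g(21,-15)=1330 g(21,-13)=5984 g(21,-11)=20328 g(21,-9)=54054 g(21,-7)=114950 g(21,-5)=197505 g(21,-3)=273581 g(21,-1)=298452 g(21,1)=236436 g(21,3)=90440
Paths never hitting 4: Σ_s g(21,s) = 1293292
Paths hitting 4: 2^21 - 1293292 = 803860
P = 803860/2097152 = 200965/524288

Answer: 200965/524288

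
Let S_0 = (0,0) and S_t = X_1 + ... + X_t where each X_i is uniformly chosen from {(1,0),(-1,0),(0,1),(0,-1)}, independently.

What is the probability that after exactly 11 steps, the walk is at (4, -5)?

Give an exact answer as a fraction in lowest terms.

Answer: 2541/2097152

Derivation:
Let h be the number of horizontal steps (so 11-h are vertical). To end at (4,-5) need (h+4)/2 right-steps and ((11-h)-5)/2 up-steps.
Sum over h with 4 ≤ h ≤ 6, h ≡ 0 (mod 2), 11-h ≡ 1 (mod 2):
h=4: C(11,4)·C(4,4)·C(7,1) = 330·1·7 = 2310
h=6: C(11,6)·C(6,5)·C(5,0) = 462·6·1 = 2772
Total favorable: 5082
Total paths: 4^11 = 4194304
P = 5082/4194304 = 2541/2097152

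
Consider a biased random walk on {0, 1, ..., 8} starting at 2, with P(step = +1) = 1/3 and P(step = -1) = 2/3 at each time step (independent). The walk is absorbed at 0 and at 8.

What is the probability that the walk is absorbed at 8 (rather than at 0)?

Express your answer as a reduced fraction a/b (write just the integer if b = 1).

Answer: 1/85

Derivation:
Biased walk: p = 1/3, q = 2/3, r = q/p = 2
Gambler's ruin: P(hit 8 before 0 | start at 2) = (1 - r^a)/(1 - r^N)
r^2 = 4; r^8 = 256
P = (1 - 4) / (1 - 256) = -3 / -255 = 1/85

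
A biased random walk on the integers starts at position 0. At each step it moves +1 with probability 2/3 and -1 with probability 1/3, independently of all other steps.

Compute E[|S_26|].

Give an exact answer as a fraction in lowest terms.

S_26 takes values m ≡ 0 (mod 2) with |m| ≤ 26; P(S_26=m) = C(26,(26+m)/2) · (2/3)^((26+m)/2) · (1/3)^((26-m)/2).
Distribution: P(S=-26)=1/2541865828329, P(S=-24)=52/2541865828329, P(S=-22)=1300/2541865828329, P(S=-20)=20800/2541865828329, P(S=-18)=239200/2541865828329, P(S=-16)=2104960/2541865828329, P(S=-14)=14734720/2541865828329, P(S=-12)=84198400/2541865828329, P(S=-10)=399942400/2541865828329, P(S=-8)=1599769600/2541865828329, P(S=-6)=5439216640/2541865828329, P(S=-4)=15823175680/2541865828329, P(S=-2)=39557939200/2541865828329, P(S=0)=85201715200/2541865828329, P(S=2)=158231756800/2541865828329, P(S=4)=253170810880/2541865828329, P(S=6)=348109864960/2541865828329, P(S=8)=409541017600/2541865828329, P(S=10)=409541017600/2541865828329, P(S=12)=344876646400/2541865828329, P(S=14)=241413652480/2541865828329, P(S=16)=137950658560/2541865828329, P(S=18)=62704844800/2541865828329, P(S=20)=21810380800/2541865828329, P(S=22)=5452595200/2541865828329, P(S=24)=872415232/2541865828329, P(S=26)=67108864/2541865828329
E[|S_26|] = Σ_m |m|·P(S_26=m) = 22415696964466/2541865828329

Answer: 22415696964466/2541865828329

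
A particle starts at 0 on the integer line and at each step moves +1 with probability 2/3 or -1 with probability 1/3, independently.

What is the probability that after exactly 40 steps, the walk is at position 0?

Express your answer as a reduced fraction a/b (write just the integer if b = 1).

Answer: 16060284644884480/1350851717672992089

Derivation:
To be at 0 after 40 steps: need exactly 20 steps of +1 and 20 of -1.
Number of such sequences: C(40,20) = 137846528820
Each has probability (2/3)^20 · (1/3)^20 = 1048576/12157665459056928801
P = 137846528820 · 1048576/12157665459056928801 = 16060284644884480/1350851717672992089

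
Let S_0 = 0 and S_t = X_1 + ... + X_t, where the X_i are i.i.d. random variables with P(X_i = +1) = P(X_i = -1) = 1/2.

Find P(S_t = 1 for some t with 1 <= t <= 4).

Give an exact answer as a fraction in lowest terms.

Answer: 5/8

Derivation:
Count via complement. Let g(t,s) = #length-t paths at position s with S_1..S_t all ≠ 1.
g(t,s) = g(t-1,s-1) + g(t-1,s+1) for s ≠ 1; g(t,1) = 0.
t=0: g(0,0)=1
t=1: g(1,-1)=1
t=2: g(2,-2)=1 g(2,0)=1
t=3: g(3,-3)=1 g(3,-1)=2
t=4: g(4,-4)=1 g(4,-2)=3 g(4,0)=2
Paths never hitting 1: Σ_s g(4,s) = 6
Paths hitting 1: 2^4 - 6 = 10
P = 10/16 = 5/8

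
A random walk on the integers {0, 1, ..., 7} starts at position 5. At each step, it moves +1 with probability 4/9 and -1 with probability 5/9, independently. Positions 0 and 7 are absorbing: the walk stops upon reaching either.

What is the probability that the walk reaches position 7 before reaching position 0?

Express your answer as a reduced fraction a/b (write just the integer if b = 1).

Answer: 33616/61741

Derivation:
Biased walk: p = 4/9, q = 5/9, r = q/p = 5/4
Gambler's ruin: P(hit 7 before 0 | start at 5) = (1 - r^a)/(1 - r^N)
r^5 = 3125/1024; r^7 = 78125/16384
P = (1 - 3125/1024) / (1 - 78125/16384) = -2101/1024 / -61741/16384 = 33616/61741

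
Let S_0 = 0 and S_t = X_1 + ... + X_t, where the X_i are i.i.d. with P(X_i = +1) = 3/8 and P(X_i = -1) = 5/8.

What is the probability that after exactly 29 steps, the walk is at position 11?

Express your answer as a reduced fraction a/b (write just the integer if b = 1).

Answer: 68203443769408212890625/154742504910672534362390528

Derivation:
To reach position 11 after 29 steps: need 20 steps of +1 and 9 steps of -1.
Number of such sequences: C(29,20) = 10015005
Each has probability (3/8)^20 · (5/8)^9 = 6810125783203125/154742504910672534362390528
P = 10015005 · 6810125783203125/154742504910672534362390528 = 68203443769408212890625/154742504910672534362390528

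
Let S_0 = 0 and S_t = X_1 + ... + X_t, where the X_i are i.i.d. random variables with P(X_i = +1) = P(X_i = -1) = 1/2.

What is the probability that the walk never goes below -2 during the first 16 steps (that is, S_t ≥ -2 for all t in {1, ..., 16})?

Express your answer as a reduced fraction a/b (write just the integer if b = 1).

Let f(t,s) = #length-t paths at position s with S_1..S_t all ≥ -2.
f(t,s) = f(t-1,s-1) + f(t-1,s+1) for s ≥ -2; f(t,s) = 0 for s < -2.
t=0: f(0,0)=1
t=1: f(1,-1)=1 f(1,1)=1
t=2: f(2,-2)=1 f(2,0)=2 f(2,2)=1
t=3: f(3,-1)=3 f(3,1)=3 f(3,3)=1
t=4: f(4,-2)=3 f(4,0)=6 f(4,2)=4 f(4,4)=1
t=5: f(5,-1)=9 f(5,1)=10 f(5,3)=5 f(5,5)=1
t=6: f(6,-2)=9 f(6,0)=19 f(6,2)=15 f(6,4)=6 f(6,6)=1
t=7: f(7,-1)=28 f(7,1)=34 f(7,3)=21 f(7,5)=7 f(7,7)=1
t=8: f(8,-2)=28 f(8,0)=62 f(8,2)=55 f(8,4)=28 f(8,6)=8 f(8,8)=1
t=9: f(9,-1)=90 f(9,1)=117 f(9,3)=83 f(9,5)=36 f(9,7)=9 f(9,9)=1
t=10: f(10,-2)=90 f(10,0)=207 f(10,2)=200 f(10,4)=119 f(10,6)=45 f(10,8)=10 f(10,10)=1
t=11: f(11,-1)=297 f(11,1)=407 f(11,3)=319 f(11,5)=164 f(11,7)=55 f(11,9)=11 f(11,11)=1
t=12: f(12,-2)=297 f(12,0)=704 f(12,2)=726 f(12,4)=483 f(12,6)=219 f(12,8)=66 f(12,10)=12 f(12,12)=1
t=13: f(13,-1)=1001 f(13,1)=1430 f(13,3)=1209 f(13,5)=702 f(13,7)=285 f(13,9)=78 f(13,11)=13 f(13,13)=1
t=14: f(14,-2)=1001 f(14,0)=2431 f(14,2)=2639 f(14,4)=1911 f(14,6)=987 f(14,8)=363 f(14,10)=91 f(14,12)=14 f(14,14)=1
t=15: f(15,-1)=3432 f(15,1)=5070 f(15,3)=4550 f(15,5)=2898 f(15,7)=1350 f(15,9)=454 f(15,11)=105 f(15,13)=15 f(15,15)=1
t=16: f(16,-2)=3432 f(16,0)=8502 f(16,2)=9620 f(16,4)=7448 f(16,6)=4248 f(16,8)=1804 f(16,10)=559 f(16,12)=120 f(16,14)=16 f(16,16)=1
Σ_s f(16,s) = 35750
P = 35750/65536 = 17875/32768

Answer: 17875/32768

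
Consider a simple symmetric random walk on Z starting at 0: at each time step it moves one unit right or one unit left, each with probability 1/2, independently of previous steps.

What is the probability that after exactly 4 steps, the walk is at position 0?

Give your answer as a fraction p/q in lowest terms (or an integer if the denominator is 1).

Answer: 3/8

Derivation:
To return to 0 after 4 steps: need exactly 2 steps of +1 and 2 of -1.
Favorable paths: C(4,2) = 6
Total paths: 2^4 = 16
P = 6/16 = 3/8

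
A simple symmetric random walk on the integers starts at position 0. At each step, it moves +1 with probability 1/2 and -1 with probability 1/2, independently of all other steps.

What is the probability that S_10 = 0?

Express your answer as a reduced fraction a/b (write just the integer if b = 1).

Answer: 63/256

Derivation:
To return to 0 after 10 steps: need exactly 5 steps of +1 and 5 of -1.
Favorable paths: C(10,5) = 252
Total paths: 2^10 = 1024
P = 252/1024 = 63/256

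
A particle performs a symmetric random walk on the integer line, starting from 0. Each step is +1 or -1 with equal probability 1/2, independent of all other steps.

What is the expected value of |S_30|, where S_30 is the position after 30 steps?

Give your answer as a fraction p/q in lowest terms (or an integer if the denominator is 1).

S_30 takes values m ≡ 0 (mod 2) with |m| ≤ 30; P(S_30=m) = C(30,(30+m)/2)/2^30.
Total paths: 2^30 = 1073741824
Distribution: P(S=-30)=1/1073741824, P(S=-28)=30/1073741824, P(S=-26)=435/1073741824, P(S=-24)=4060/1073741824, P(S=-22)=27405/1073741824, P(S=-20)=142506/1073741824, P(S=-18)=593775/1073741824, P(S=-16)=2035800/1073741824, P(S=-14)=5852925/1073741824, P(S=-12)=14307150/1073741824, P(S=-10)=30045015/1073741824, P(S=-8)=54627300/1073741824, P(S=-6)=86493225/1073741824, P(S=-4)=119759850/1073741824, P(S=-2)=145422675/1073741824, P(S=0)=155117520/1073741824, P(S=2)=145422675/1073741824, P(S=4)=119759850/1073741824, P(S=6)=86493225/1073741824, P(S=8)=54627300/1073741824, P(S=10)=30045015/1073741824, P(S=12)=14307150/1073741824, P(S=14)=5852925/1073741824, P(S=16)=2035800/1073741824, P(S=18)=593775/1073741824, P(S=20)=142506/1073741824, P(S=22)=27405/1073741824, P(S=24)=4060/1073741824, P(S=26)=435/1073741824, P(S=28)=30/1073741824, P(S=30)=1/1073741824
E[|S_30|] = Σ_m |m|·P(S_30=m) = 4653525600/1073741824 = 145422675/33554432

Answer: 145422675/33554432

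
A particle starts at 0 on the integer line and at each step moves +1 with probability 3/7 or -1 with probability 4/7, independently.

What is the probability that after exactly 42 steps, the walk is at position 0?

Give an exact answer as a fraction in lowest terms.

Answer: 24762618055774660951286796810977280/311973482284542371301330321821976049

Derivation:
To be at 0 after 42 steps: need exactly 21 steps of +1 and 21 of -1.
Number of such sequences: C(42,21) = 538257874440
Each has probability (3/7)^21 · (4/7)^21 = 46005119909369701466112/311973482284542371301330321821976049
P = 538257874440 · 46005119909369701466112/311973482284542371301330321821976049 = 24762618055774660951286796810977280/311973482284542371301330321821976049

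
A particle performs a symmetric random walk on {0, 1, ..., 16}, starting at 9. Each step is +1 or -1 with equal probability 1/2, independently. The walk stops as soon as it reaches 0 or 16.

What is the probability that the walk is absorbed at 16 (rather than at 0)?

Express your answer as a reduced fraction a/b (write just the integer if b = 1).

Symmetric walk (p = 1/2): the harmonic-function argument gives P(hit 16 before 0 | start at 9) = a/N.
P = 9/16 = 9/16

Answer: 9/16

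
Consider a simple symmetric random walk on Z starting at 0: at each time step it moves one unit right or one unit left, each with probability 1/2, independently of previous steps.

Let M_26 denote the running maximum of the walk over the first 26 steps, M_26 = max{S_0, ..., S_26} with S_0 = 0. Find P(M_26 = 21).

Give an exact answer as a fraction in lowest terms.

Answer: 325/67108864

Derivation:
Let M_26 = max(S_0,...,S_26). Use the reflection principle: for j ≥ 1, #{paths with M_26 ≥ j} = #{S_26 ≥ j} + #{S_26 ≥ j+1}.
By reflection, #{M_26 ≥ 21} = #{S_26 ≥ 21} + #{S_26 ≥ 22} = 352 + 352 = 704.
#{M_26 ≥ 22} = #{S_26 ≥ 22} + #{S_26 ≥ 23} = 352 + 27 = 379.
#{M_26 = 21} = 704 - 379 = 325.
P(M_26 = 21) = 325/67108864 = 325/67108864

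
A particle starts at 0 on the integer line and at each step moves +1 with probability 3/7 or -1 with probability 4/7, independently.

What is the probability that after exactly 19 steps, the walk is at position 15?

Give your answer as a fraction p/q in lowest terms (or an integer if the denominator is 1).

To reach position 15 after 19 steps: need 17 steps of +1 and 2 steps of -1.
Number of such sequences: C(19,17) = 171
Each has probability (3/7)^17 · (4/7)^2 = 2066242608/11398895185373143
P = 171 · 2066242608/11398895185373143 = 353327485968/11398895185373143

Answer: 353327485968/11398895185373143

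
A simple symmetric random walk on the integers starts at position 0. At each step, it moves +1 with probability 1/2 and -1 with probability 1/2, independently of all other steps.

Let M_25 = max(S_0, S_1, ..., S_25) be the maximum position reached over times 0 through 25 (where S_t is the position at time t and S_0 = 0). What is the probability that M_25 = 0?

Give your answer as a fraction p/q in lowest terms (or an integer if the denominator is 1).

Let M_25 = max(S_0,...,S_25). Use the reflection principle: for j ≥ 1, #{paths with M_25 ≥ j} = #{S_25 ≥ j} + #{S_25 ≥ j+1}.
P(M_25 ≥ 0) = 1 since S_0 = 0, so #{M_25 ≥ 0} = 33554432.
#{M_25 ≥ 1} = #{S_25 ≥ 1} + #{S_25 ≥ 2} = 16777216 + 11576916 = 28354132.
#{M_25 = 0} = 33554432 - 28354132 = 5200300.
P(M_25 = 0) = 5200300/33554432 = 1300075/8388608

Answer: 1300075/8388608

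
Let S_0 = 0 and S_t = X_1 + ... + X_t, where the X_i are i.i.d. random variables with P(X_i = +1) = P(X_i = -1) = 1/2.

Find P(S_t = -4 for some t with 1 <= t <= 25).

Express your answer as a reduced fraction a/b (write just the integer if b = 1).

Answer: 1779879/4194304

Derivation:
Count via complement. Let g(t,s) = #length-t paths at position s with S_1..S_t all ≠ -4.
g(t,s) = g(t-1,s-1) + g(t-1,s+1) for s ≠ -4; g(t,-4) = 0.
t=0: g(0,0)=1
t=1: g(1,-1)=1 g(1,1)=1
t=2: g(2,-2)=1 g(2,0)=2 g(2,2)=1
t=3: g(3,-3)=1 g(3,-1)=3 g(3,1)=3 g(3,3)=1
t=4: g(4,-2)=4 g(4,0)=6 g(4,2)=4 g(4,4)=1
t=5: g(5,-3)=4 g(5,-1)=10 g(5,1)=10 g(5,3)=5 g(5,5)=1
t=6: g(6,-2)=14 g(6,0)=20 g(6,2)=15 g(6,4)=6 g(6,6)=1
t=7: g(7,-3)=14 g(7,-1)=34 g(7,1)=35 g(7,3)=21 g(7,5)=7 g(7,7)=1
t=8: g(8,-2)=48 g(8,0)=69 g(8,2)=56 g(8,4)=28 g(8,6)=8 g(8,8)=1
t=9: g(9,-3)=48 g(9,-1)=117 g(9,1)=125 g(9,3)=84 g(9,5)=36 g(9,7)=9 g(9,9)=1
t=10: g(10,-2)=165 g(10,0)=242 g(10,2)=209 g(10,4)=120 g(10,6)=45 g(10,8)=10 g(10,10)=1
t=11: g(11,-3)=165 g(11,-1)=407 g(11,1)=451 g(11,3)=329 g(11,5)=165 g(11,7)=55 g(11,9)=11 g(11,11)=1
t=12: g(12,-2)=572 g(12,0)=858 g(12,2)=780 g(12,4)=494 g(12,6)=220 g(12,8)=66 g(12,10)=12 g(12,12)=1
t=13: g(13,-3)=572 g(13,-1)=1430 g(13,1)=1638 g(13,3)=1274 g(13,5)=714 g(13,7)=286 g(13,9)=78 g(13,11)=13 g(13,13)=1
t=14: g(14,-2)=2002 g(14,0)=3068 g(14,2)=2912 g(14,4)=1988 g(14,6)=1000 g(14,8)=364 g(14,10)=91 g(14,12)=14 g(14,14)=1
t=15: g(15,-3)=2002 g(15,-1)=5070 g(15,1)=5980 g(15,3)=4900 g(15,5)=2988 g(15,7)=1364 g(15,9)=455 g(15,11)=105 g(15,13)=15 g(15,15)=1
t=16: g(16,-2)=7072 g(16,0)=11050 g(16,2)=10880 g(16,4)=7888 g(16,6)=4352 g(16,8)=1819 g(16,10)=560 g(16,12)=120 g(16,14)=16 g(16,16)=1
t=17: g(17,-3)=7072 g(17,-1)=18122 g(17,1)=21930 g(17,3)=18768 g(17,5)=12240 g(17,7)=6171 g(17,9)=2379 g(17,11)=680 g(17,13)=136 g(17,15)=17 g(17,17)=1
t=18: g(18,-2)=25194 g(18,0)=40052 g(18,2)=40698 g(18,4)=31008 g(18,6)=18411 g(18,8)=8550 g(18,10)=3059 g(18,12)=816 g(18,14)=153 g(18,16)=18 g(18,18)=1
t=19: g(19,-3)=25194 g(19,-1)=65246 g(19,1)=80750 g(19,3)=71706 g(19,5)=49419 g(19,7)=26961 g(19,9)=11609 g(19,11)=3875 g(19,13)=969 g(19,15)=171 g(19,17)=19 g(19,19)=1
t=20: g(20,-2)=90440 g(20,0)=145996 g(20,2)=152456 g(20,4)=121125 g(20,6)=76380 g(20,8)=38570 g(20,10)=15484 g(20,12)=4844 g(20,14)=1140 g(20,16)=190 g(20,18)=20 g(20,20)=1
t=21: g(21,-3)=90440 g(21,-1)=236436 g(21,1)=298452 g(21,3)=273581 g(21,5)=197505 g(21,7)=114950 g(21,9)=54054 g(21,11)=20328 g(21,13)=5984 g(21,15)=1330 g(21,17)=210 g(21,19)=21 g(21,21)=1
t=22: g(22,-2)=326876 g(22,0)=534888 g(22,2)=572033 g(22,4)=471086 g(22,6)=312455 g(22,8)=169004 g(22,10)=74382 g(22,12)=26312 g(22,14)=7314 g(22,16)=1540 g(22,18)=231 g(22,20)=22 g(22,22)=1
t=23: g(23,-3)=326876 g(23,-1)=861764 g(23,1)=1106921 g(23,3)=1043119 g(23,5)=783541 g(23,7)=481459 g(23,9)=243386 g(23,11)=100694 g(23,13)=33626 g(23,15)=8854 g(23,17)=1771 g(23,19)=253 g(23,21)=23 g(23,23)=1
t=24: g(24,-2)=1188640 g(24,0)=1968685 g(24,2)=2150040 g(24,4)=1826660 g(24,6)=1265000 g(24,8)=724845 g(24,10)=344080 g(24,12)=134320 g(24,14)=42480 g(24,16)=10625 g(24,18)=2024 g(24,20)=276 g(24,22)=24 g(24,24)=1
t=25: g(25,-3)=1188640 g(25,-1)=3157325 g(25,1)=4118725 g(25,3)=3976700 g(25,5)=3091660 g(25,7)=1989845 g(25,9)=1068925 g(25,11)=478400 g(25,13)=176800 g(25,15)=53105 g(25,17)=12649 g(25,19)=2300 g(25,21)=300 g(25,23)=25 g(25,25)=1
Paths never hitting -4: Σ_s g(25,s) = 19315400
Paths hitting -4: 2^25 - 19315400 = 14239032
P = 14239032/33554432 = 1779879/4194304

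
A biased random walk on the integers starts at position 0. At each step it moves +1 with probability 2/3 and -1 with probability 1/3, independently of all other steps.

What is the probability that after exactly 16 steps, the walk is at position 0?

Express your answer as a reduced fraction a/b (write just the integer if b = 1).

Answer: 366080/4782969

Derivation:
To be at 0 after 16 steps: need exactly 8 steps of +1 and 8 of -1.
Number of such sequences: C(16,8) = 12870
Each has probability (2/3)^8 · (1/3)^8 = 256/43046721
P = 12870 · 256/43046721 = 366080/4782969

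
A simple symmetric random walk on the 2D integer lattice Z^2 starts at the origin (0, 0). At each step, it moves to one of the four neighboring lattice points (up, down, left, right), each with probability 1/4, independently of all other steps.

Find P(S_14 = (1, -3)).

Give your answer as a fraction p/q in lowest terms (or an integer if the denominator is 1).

Let h be the number of horizontal steps (so 14-h are vertical). To end at (1,-3) need (h+1)/2 right-steps and ((14-h)-3)/2 up-steps.
Sum over h with 1 ≤ h ≤ 11, h ≡ 1 (mod 2), 14-h ≡ 1 (mod 2):
h=1: C(14,1)·C(1,1)·C(13,5) = 14·1·1287 = 18018
h=3: C(14,3)·C(3,2)·C(11,4) = 364·3·330 = 360360
h=5: C(14,5)·C(5,3)·C(9,3) = 2002·10·84 = 1681680
h=7: C(14,7)·C(7,4)·C(7,2) = 3432·35·21 = 2522520
h=9: C(14,9)·C(9,5)·C(5,1) = 2002·126·5 = 1261260
h=11: C(14,11)·C(11,6)·C(3,0) = 364·462·1 = 168168
Total favorable: 6012006
Total paths: 4^14 = 268435456
P = 6012006/268435456 = 3006003/134217728

Answer: 3006003/134217728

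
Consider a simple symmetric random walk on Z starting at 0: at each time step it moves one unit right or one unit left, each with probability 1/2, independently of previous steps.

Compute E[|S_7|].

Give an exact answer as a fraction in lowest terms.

Answer: 35/16

Derivation:
S_7 takes values m ≡ 1 (mod 2) with |m| ≤ 7; P(S_7=m) = C(7,(7+m)/2)/2^7.
Total paths: 2^7 = 128
Distribution: P(S=-7)=1/128, P(S=-5)=7/128, P(S=-3)=21/128, P(S=-1)=35/128, P(S=1)=35/128, P(S=3)=21/128, P(S=5)=7/128, P(S=7)=1/128
E[|S_7|] = Σ_m |m|·P(S_7=m) = 280/128 = 35/16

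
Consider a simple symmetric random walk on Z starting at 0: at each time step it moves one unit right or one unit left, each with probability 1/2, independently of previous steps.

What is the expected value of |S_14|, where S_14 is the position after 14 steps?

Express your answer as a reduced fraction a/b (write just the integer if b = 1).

Answer: 3003/1024

Derivation:
S_14 takes values m ≡ 0 (mod 2) with |m| ≤ 14; P(S_14=m) = C(14,(14+m)/2)/2^14.
Total paths: 2^14 = 16384
Distribution: P(S=-14)=1/16384, P(S=-12)=14/16384, P(S=-10)=91/16384, P(S=-8)=364/16384, P(S=-6)=1001/16384, P(S=-4)=2002/16384, P(S=-2)=3003/16384, P(S=0)=3432/16384, P(S=2)=3003/16384, P(S=4)=2002/16384, P(S=6)=1001/16384, P(S=8)=364/16384, P(S=10)=91/16384, P(S=12)=14/16384, P(S=14)=1/16384
E[|S_14|] = Σ_m |m|·P(S_14=m) = 48048/16384 = 3003/1024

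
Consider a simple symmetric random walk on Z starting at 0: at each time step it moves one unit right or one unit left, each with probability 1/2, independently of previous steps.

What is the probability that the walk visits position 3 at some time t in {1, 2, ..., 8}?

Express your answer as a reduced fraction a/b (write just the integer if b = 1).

Answer: 37/128

Derivation:
Count via complement. Let g(t,s) = #length-t paths at position s with S_1..S_t all ≠ 3.
g(t,s) = g(t-1,s-1) + g(t-1,s+1) for s ≠ 3; g(t,3) = 0.
t=0: g(0,0)=1
t=1: g(1,-1)=1 g(1,1)=1
t=2: g(2,-2)=1 g(2,0)=2 g(2,2)=1
t=3: g(3,-3)=1 g(3,-1)=3 g(3,1)=3
t=4: g(4,-4)=1 g(4,-2)=4 g(4,0)=6 g(4,2)=3
t=5: g(5,-5)=1 g(5,-3)=5 g(5,-1)=10 g(5,1)=9
t=6: g(6,-6)=1 g(6,-4)=6 g(6,-2)=15 g(6,0)=19 g(6,2)=9
t=7: g(7,-7)=1 g(7,-5)=7 g(7,-3)=21 g(7,-1)=34 g(7,1)=28
t=8: g(8,-8)=1 g(8,-6)=8 g(8,-4)=28 g(8,-2)=55 g(8,0)=62 g(8,2)=28
Paths never hitting 3: Σ_s g(8,s) = 182
Paths hitting 3: 2^8 - 182 = 74
P = 74/256 = 37/128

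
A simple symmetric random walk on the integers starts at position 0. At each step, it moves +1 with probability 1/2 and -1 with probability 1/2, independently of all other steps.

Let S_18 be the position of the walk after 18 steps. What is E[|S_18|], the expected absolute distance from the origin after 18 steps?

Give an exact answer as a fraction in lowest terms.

Answer: 109395/32768

Derivation:
S_18 takes values m ≡ 0 (mod 2) with |m| ≤ 18; P(S_18=m) = C(18,(18+m)/2)/2^18.
Total paths: 2^18 = 262144
Distribution: P(S=-18)=1/262144, P(S=-16)=18/262144, P(S=-14)=153/262144, P(S=-12)=816/262144, P(S=-10)=3060/262144, P(S=-8)=8568/262144, P(S=-6)=18564/262144, P(S=-4)=31824/262144, P(S=-2)=43758/262144, P(S=0)=48620/262144, P(S=2)=43758/262144, P(S=4)=31824/262144, P(S=6)=18564/262144, P(S=8)=8568/262144, P(S=10)=3060/262144, P(S=12)=816/262144, P(S=14)=153/262144, P(S=16)=18/262144, P(S=18)=1/262144
E[|S_18|] = Σ_m |m|·P(S_18=m) = 875160/262144 = 109395/32768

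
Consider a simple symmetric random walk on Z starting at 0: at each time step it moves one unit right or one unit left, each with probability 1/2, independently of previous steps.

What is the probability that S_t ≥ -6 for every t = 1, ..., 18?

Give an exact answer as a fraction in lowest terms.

Let f(t,s) = #length-t paths at position s with S_1..S_t all ≥ -6.
f(t,s) = f(t-1,s-1) + f(t-1,s+1) for s ≥ -6; f(t,s) = 0 for s < -6.
t=0: f(0,0)=1
t=1: f(1,-1)=1 f(1,1)=1
t=2: f(2,-2)=1 f(2,0)=2 f(2,2)=1
t=3: f(3,-3)=1 f(3,-1)=3 f(3,1)=3 f(3,3)=1
t=4: f(4,-4)=1 f(4,-2)=4 f(4,0)=6 f(4,2)=4 f(4,4)=1
t=5: f(5,-5)=1 f(5,-3)=5 f(5,-1)=10 f(5,1)=10 f(5,3)=5 f(5,5)=1
t=6: f(6,-6)=1 f(6,-4)=6 f(6,-2)=15 f(6,0)=20 f(6,2)=15 f(6,4)=6 f(6,6)=1
t=7: f(7,-5)=7 f(7,-3)=21 f(7,-1)=35 f(7,1)=35 f(7,3)=21 f(7,5)=7 f(7,7)=1
t=8: f(8,-6)=7 f(8,-4)=28 f(8,-2)=56 f(8,0)=70 f(8,2)=56 f(8,4)=28 f(8,6)=8 f(8,8)=1
t=9: f(9,-5)=35 f(9,-3)=84 f(9,-1)=126 f(9,1)=126 f(9,3)=84 f(9,5)=36 f(9,7)=9 f(9,9)=1
t=10: f(10,-6)=35 f(10,-4)=119 f(10,-2)=210 f(10,0)=252 f(10,2)=210 f(10,4)=120 f(10,6)=45 f(10,8)=10 f(10,10)=1
t=11: f(11,-5)=154 f(11,-3)=329 f(11,-1)=462 f(11,1)=462 f(11,3)=330 f(11,5)=165 f(11,7)=55 f(11,9)=11 f(11,11)=1
t=12: f(12,-6)=154 f(12,-4)=483 f(12,-2)=791 f(12,0)=924 f(12,2)=792 f(12,4)=495 f(12,6)=220 f(12,8)=66 f(12,10)=12 f(12,12)=1
t=13: f(13,-5)=637 f(13,-3)=1274 f(13,-1)=1715 f(13,1)=1716 f(13,3)=1287 f(13,5)=715 f(13,7)=286 f(13,9)=78 f(13,11)=13 f(13,13)=1
t=14: f(14,-6)=637 f(14,-4)=1911 f(14,-2)=2989 f(14,0)=3431 f(14,2)=3003 f(14,4)=2002 f(14,6)=1001 f(14,8)=364 f(14,10)=91 f(14,12)=14 f(14,14)=1
t=15: f(15,-5)=2548 f(15,-3)=4900 f(15,-1)=6420 f(15,1)=6434 f(15,3)=5005 f(15,5)=3003 f(15,7)=1365 f(15,9)=455 f(15,11)=105 f(15,13)=15 f(15,15)=1
t=16: f(16,-6)=2548 f(16,-4)=7448 f(16,-2)=11320 f(16,0)=12854 f(16,2)=11439 f(16,4)=8008 f(16,6)=4368 f(16,8)=1820 f(16,10)=560 f(16,12)=120 f(16,14)=16 f(16,16)=1
t=17: f(17,-5)=9996 f(17,-3)=18768 f(17,-1)=24174 f(17,1)=24293 f(17,3)=19447 f(17,5)=12376 f(17,7)=6188 f(17,9)=2380 f(17,11)=680 f(17,13)=136 f(17,15)=17 f(17,17)=1
t=18: f(18,-6)=9996 f(18,-4)=28764 f(18,-2)=42942 f(18,0)=48467 f(18,2)=43740 f(18,4)=31823 f(18,6)=18564 f(18,8)=8568 f(18,10)=3060 f(18,12)=816 f(18,14)=153 f(18,16)=18 f(18,18)=1
Σ_s f(18,s) = 236912
P = 236912/262144 = 14807/16384

Answer: 14807/16384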